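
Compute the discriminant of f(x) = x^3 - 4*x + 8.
Δ = -1472

For x^3 + a x^2 + b x + c the discriminant is Δ = 18 a b c - 4 a^3 c + a^2 b^2 - 4 b^3 - 27 c^2.
Plug a = 0, b = -4, c = 8:
  18*(0)*(-4)*(8) - 4*(0)^3*(8) + (0)^2*(-4)^2 - 4*(-4)^3 - 27*(8)^2
  = 0 + (0) + 0 + (256) + (-1728)
  = -1472.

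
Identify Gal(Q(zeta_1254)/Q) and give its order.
|Gal(Q(zeta_1254)/Q)| = phi(1254) = 360; group ≅ (Z/1254Z)^* ≅ Z/2Z × Z/10Z × Z/18Z

The n-th cyclotomic polynomial Φ_1254(x) is the minimal polynomial of zeta_1254 over Q and has degree phi(1254) = 360. So Q(zeta_1254) is a degree-360 Galois extension with Galois group (Z/1254Z)^*. By CRT, (Z/1254Z)^* ≅ (Z/2Z)^* × (Z/3Z)^* × (Z/11Z)^* × (Z/19Z)^*. Each prime-power unit group is (Z/2Z)^* ≅ trivial group (order 1); (Z/3Z)^* ≅ Z/2Z; (Z/11Z)^* ≅ Z/10Z; (Z/19Z)^* ≅ Z/18Z. Hence Gal(Q(zeta_1254)/Q) ≅ Z/2Z × Z/10Z × Z/18Z.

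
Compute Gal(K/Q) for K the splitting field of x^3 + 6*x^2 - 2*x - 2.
Gal(K/Q) = S_3 (symmetric group of order 6)

Compute the discriminant of x^3 + (6)*x^2 + (-2)*x + (-2): Δ = 2228. Since Δ is not a rational square, the Galois group is not contained in A_3; it must be the full S_3 (irreducibility of the cubic rules out anything smaller).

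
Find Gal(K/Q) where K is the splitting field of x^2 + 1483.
Gal(K/Q) = Z/2Z (cyclic of order 2)

x^2 + 1483 is irreducible over Q since -1483 is not a rational square. The splitting field Q(sqrt(-1483)) has degree 2 over Q, and its unique nontrivial automorphism is sqrt(-1483) ↦ -sqrt(-1483). Hence Gal(Q(sqrt(-1483))/Q) = Z/2Z.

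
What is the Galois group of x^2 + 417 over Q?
Gal(K/Q) = Z/2Z (cyclic of order 2)

x^2 + 417 is irreducible over Q since -417 is not a rational square. The splitting field Q(sqrt(-417)) has degree 2 over Q, and its unique nontrivial automorphism is sqrt(-417) ↦ -sqrt(-417). Hence Gal(Q(sqrt(-417))/Q) = Z/2Z.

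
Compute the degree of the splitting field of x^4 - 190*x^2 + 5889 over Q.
[K:Q] = 4

f factors as (x^2 - 39)(x^2 - 151); the splitting field is K = Q(sqrt(39), sqrt(151)). Since 39, 151, and 5889 are all non-squares in Q, the three subfields Q(sqrt(39)), Q(sqrt(151)), Q(sqrt(5889)) are distinct degree-2 extensions, so [K:Q] = 4 (Klein four Galois group).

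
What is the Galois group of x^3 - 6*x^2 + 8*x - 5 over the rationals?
Gal(K/Q) = S_3 (symmetric group of order 6)

Compute the discriminant of x^3 + (-6)*x^2 + (8)*x + (-5): Δ = -419. Since Δ is not a rational square, the Galois group is not contained in A_3; it must be the full S_3 (irreducibility of the cubic rules out anything smaller).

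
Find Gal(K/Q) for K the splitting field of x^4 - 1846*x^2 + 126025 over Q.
Gal(K/Q) = Z/2Z (cyclic of order 2)

f factors as (x^2 - 71)(x^2 - 1775), so the splitting field is K = Q(sqrt(71), sqrt(1775)). The squarefree part of 71 is 71 and the squarefree part of 1775 is also 71, so sqrt(71) and sqrt(1775) are both rational multiples of sqrt(71). Hence Q(sqrt(71)) = Q(sqrt(1775)) = Q(sqrt(71)), and the splitting field collapses to a single degree-2 extension with Galois group Z/2Z.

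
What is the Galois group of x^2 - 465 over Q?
Gal(K/Q) = Z/2Z (cyclic of order 2)

x^2 - 465 is irreducible over Q since 465 is not a rational square. The splitting field Q(sqrt(465)) has degree 2 over Q, and its unique nontrivial automorphism is sqrt(465) ↦ -sqrt(465). Hence Gal(Q(sqrt(465))/Q) = Z/2Z.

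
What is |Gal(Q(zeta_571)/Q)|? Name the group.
|Gal(Q(zeta_571)/Q)| = phi(571) = 570; group ≅ (Z/571Z)^* ≅ Z/570Z

The n-th cyclotomic polynomial Φ_571(x) is the minimal polynomial of zeta_571 over Q and has degree phi(571) = 570. So Q(zeta_571) is a degree-570 Galois extension with Galois group (Z/571Z)^*. (Z/571Z)^* is cyclic since 571 is an odd prime power (or 4). Hence Gal(Q(zeta_571)/Q) ≅ Z/570Z.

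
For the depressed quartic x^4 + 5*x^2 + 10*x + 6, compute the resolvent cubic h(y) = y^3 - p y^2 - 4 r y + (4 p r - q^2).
h(y) = y^3 - 5*y^2 - 24*y + 20

Identify coefficients: p = 5, q = 10, r = 6.
Plug into h(y) = y^3 - p y^2 - 4 r y + (4 p r - q^2):
  h(y) = y^3 - (5) y^2 - 4*(6) y + (4*(5)*(6) - (10)^2)
       = y^3 + (-5) y^2 + (-24) y + (20).
Simplifying: h(y) = y^3 - 5*y^2 - 24*y + 20.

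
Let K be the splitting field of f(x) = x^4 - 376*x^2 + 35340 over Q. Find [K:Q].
[K:Q] = 4

f factors as (x^2 - 190)(x^2 - 186); the splitting field is K = Q(sqrt(190), sqrt(186)). Since 190, 186, and 35340 are all non-squares in Q, the three subfields Q(sqrt(190)), Q(sqrt(186)), Q(sqrt(35340)) are distinct degree-2 extensions, so [K:Q] = 4 (Klein four Galois group).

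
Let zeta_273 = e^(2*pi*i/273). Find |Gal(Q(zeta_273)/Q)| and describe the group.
|Gal(Q(zeta_273)/Q)| = phi(273) = 144; group ≅ (Z/273Z)^* ≅ Z/2Z × Z/6Z × Z/12Z

The n-th cyclotomic polynomial Φ_273(x) is the minimal polynomial of zeta_273 over Q and has degree phi(273) = 144. So Q(zeta_273) is a degree-144 Galois extension with Galois group (Z/273Z)^*. By CRT, (Z/273Z)^* ≅ (Z/3Z)^* × (Z/7Z)^* × (Z/13Z)^*. Each prime-power unit group is (Z/3Z)^* ≅ Z/2Z; (Z/7Z)^* ≅ Z/6Z; (Z/13Z)^* ≅ Z/12Z. Hence Gal(Q(zeta_273)/Q) ≅ Z/2Z × Z/6Z × Z/12Z.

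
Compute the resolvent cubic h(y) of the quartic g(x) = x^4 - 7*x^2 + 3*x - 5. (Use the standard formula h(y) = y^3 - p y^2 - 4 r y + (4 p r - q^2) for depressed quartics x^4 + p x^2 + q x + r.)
h(y) = y^3 + 7*y^2 + 20*y + 131

Identify coefficients: p = -7, q = 3, r = -5.
Plug into h(y) = y^3 - p y^2 - 4 r y + (4 p r - q^2):
  h(y) = y^3 - (-7) y^2 - 4*(-5) y + (4*(-7)*(-5) - (3)^2)
       = y^3 + (7) y^2 + (20) y + (131).
Simplifying: h(y) = y^3 + 7*y^2 + 20*y + 131.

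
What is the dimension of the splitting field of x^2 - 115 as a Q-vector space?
[K:Q] = 2

The polynomial x^2 - 115 is irreducible over Q since 115 is not a perfect square. Its splitting field is Q(sqrt(115)), which has degree 2 over Q.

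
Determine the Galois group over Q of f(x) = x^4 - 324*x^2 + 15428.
Gal(K/Q) = V_4 (Klein four-group, Z/2Z × Z/2Z)

f factors as (x^2 - 58)(x^2 - 266), so the splitting field is K = Q(sqrt(58), sqrt(266)). The elements 58, 266, 15428 are all non-squares in Q, so sqrt(58) and sqrt(266) generate independent quadratic extensions. Thus [K:Q] = 4 and Gal(K/Q) is generated by the two order-2 automorphisms sqrt(58) ↦ -sqrt(58) and sqrt(266) ↦ -sqrt(266), giving V_4.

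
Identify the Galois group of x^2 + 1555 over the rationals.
Gal(K/Q) = Z/2Z (cyclic of order 2)

x^2 + 1555 is irreducible over Q since -1555 is not a rational square. The splitting field Q(sqrt(-1555)) has degree 2 over Q, and its unique nontrivial automorphism is sqrt(-1555) ↦ -sqrt(-1555). Hence Gal(Q(sqrt(-1555))/Q) = Z/2Z.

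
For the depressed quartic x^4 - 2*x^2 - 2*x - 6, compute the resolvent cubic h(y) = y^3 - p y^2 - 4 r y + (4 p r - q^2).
h(y) = y^3 + 2*y^2 + 24*y + 44

Identify coefficients: p = -2, q = -2, r = -6.
Plug into h(y) = y^3 - p y^2 - 4 r y + (4 p r - q^2):
  h(y) = y^3 - (-2) y^2 - 4*(-6) y + (4*(-2)*(-6) - (-2)^2)
       = y^3 + (2) y^2 + (24) y + (44).
Simplifying: h(y) = y^3 + 2*y^2 + 24*y + 44.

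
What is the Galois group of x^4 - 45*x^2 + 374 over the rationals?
Gal(K/Q) = V_4 (Klein four-group, Z/2Z × Z/2Z)

f factors as (x^2 - 11)(x^2 - 34), so the splitting field is K = Q(sqrt(11), sqrt(34)). The elements 11, 34, 374 are all non-squares in Q, so sqrt(11) and sqrt(34) generate independent quadratic extensions. Thus [K:Q] = 4 and Gal(K/Q) is generated by the two order-2 automorphisms sqrt(11) ↦ -sqrt(11) and sqrt(34) ↦ -sqrt(34), giving V_4.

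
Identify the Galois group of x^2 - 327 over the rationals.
Gal(K/Q) = Z/2Z (cyclic of order 2)

x^2 - 327 is irreducible over Q since 327 is not a rational square. The splitting field Q(sqrt(327)) has degree 2 over Q, and its unique nontrivial automorphism is sqrt(327) ↦ -sqrt(327). Hence Gal(Q(sqrt(327))/Q) = Z/2Z.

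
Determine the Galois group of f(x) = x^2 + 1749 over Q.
Gal(K/Q) = Z/2Z (cyclic of order 2)

x^2 + 1749 is irreducible over Q since -1749 is not a rational square. The splitting field Q(sqrt(-1749)) has degree 2 over Q, and its unique nontrivial automorphism is sqrt(-1749) ↦ -sqrt(-1749). Hence Gal(Q(sqrt(-1749))/Q) = Z/2Z.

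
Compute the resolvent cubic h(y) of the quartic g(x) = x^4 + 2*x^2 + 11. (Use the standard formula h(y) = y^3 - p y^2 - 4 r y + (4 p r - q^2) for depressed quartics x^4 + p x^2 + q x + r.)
h(y) = y^3 - 2*y^2 - 44*y + 88

Identify coefficients: p = 2, q = 0, r = 11.
Plug into h(y) = y^3 - p y^2 - 4 r y + (4 p r - q^2):
  h(y) = y^3 - (2) y^2 - 4*(11) y + (4*(2)*(11) - (0)^2)
       = y^3 + (-2) y^2 + (-44) y + (88).
Simplifying: h(y) = y^3 - 2*y^2 - 44*y + 88.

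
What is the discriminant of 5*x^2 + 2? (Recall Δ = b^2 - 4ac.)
Δ = -40

For a quadratic a x^2 + b x + c the discriminant is Δ = b^2 - 4ac = (0)^2 - 4*(5)*(2) = 0 - (40) = -40.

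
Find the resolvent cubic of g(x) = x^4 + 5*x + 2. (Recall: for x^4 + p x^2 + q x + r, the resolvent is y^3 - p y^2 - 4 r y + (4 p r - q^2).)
h(y) = y^3 - 8*y - 25

Identify coefficients: p = 0, q = 5, r = 2.
Plug into h(y) = y^3 - p y^2 - 4 r y + (4 p r - q^2):
  h(y) = y^3 - (0) y^2 - 4*(2) y + (4*(0)*(2) - (5)^2)
       = y^3 + (0) y^2 + (-8) y + (-25).
Simplifying: h(y) = y^3 - 8*y - 25.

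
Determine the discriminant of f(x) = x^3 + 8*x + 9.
Δ = -4235

For a depressed cubic x^3 + p x + q the discriminant is Δ = -4 p^3 - 27 q^2 = -4*(8)^3 - 27*(9)^2 = -2048 - 2187 = -4235.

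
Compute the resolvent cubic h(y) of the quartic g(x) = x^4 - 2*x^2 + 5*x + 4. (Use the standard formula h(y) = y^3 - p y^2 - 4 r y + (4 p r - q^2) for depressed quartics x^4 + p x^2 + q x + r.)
h(y) = y^3 + 2*y^2 - 16*y - 57

Identify coefficients: p = -2, q = 5, r = 4.
Plug into h(y) = y^3 - p y^2 - 4 r y + (4 p r - q^2):
  h(y) = y^3 - (-2) y^2 - 4*(4) y + (4*(-2)*(4) - (5)^2)
       = y^3 + (2) y^2 + (-16) y + (-57).
Simplifying: h(y) = y^3 + 2*y^2 - 16*y - 57.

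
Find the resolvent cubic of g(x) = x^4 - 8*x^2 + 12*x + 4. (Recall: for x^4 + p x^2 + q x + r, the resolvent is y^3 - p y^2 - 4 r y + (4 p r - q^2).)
h(y) = y^3 + 8*y^2 - 16*y - 272

Identify coefficients: p = -8, q = 12, r = 4.
Plug into h(y) = y^3 - p y^2 - 4 r y + (4 p r - q^2):
  h(y) = y^3 - (-8) y^2 - 4*(4) y + (4*(-8)*(4) - (12)^2)
       = y^3 + (8) y^2 + (-16) y + (-272).
Simplifying: h(y) = y^3 + 8*y^2 - 16*y - 272.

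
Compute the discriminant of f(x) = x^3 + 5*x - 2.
Δ = -608

For x^3 + a x^2 + b x + c the discriminant is Δ = 18 a b c - 4 a^3 c + a^2 b^2 - 4 b^3 - 27 c^2.
Plug a = 0, b = 5, c = -2:
  18*(0)*(5)*(-2) - 4*(0)^3*(-2) + (0)^2*(5)^2 - 4*(5)^3 - 27*(-2)^2
  = 0 + (0) + 0 + (-500) + (-108)
  = -608.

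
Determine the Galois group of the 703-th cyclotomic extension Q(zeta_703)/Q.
|Gal(Q(zeta_703)/Q)| = phi(703) = 648; group ≅ (Z/703Z)^* ≅ Z/18Z × Z/36Z

The n-th cyclotomic polynomial Φ_703(x) is the minimal polynomial of zeta_703 over Q and has degree phi(703) = 648. So Q(zeta_703) is a degree-648 Galois extension with Galois group (Z/703Z)^*. By CRT, (Z/703Z)^* ≅ (Z/19Z)^* × (Z/37Z)^*. Each prime-power unit group is (Z/19Z)^* ≅ Z/18Z; (Z/37Z)^* ≅ Z/36Z. Hence Gal(Q(zeta_703)/Q) ≅ Z/18Z × Z/36Z.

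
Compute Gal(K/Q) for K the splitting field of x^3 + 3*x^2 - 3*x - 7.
Gal(K/Q) = S_3 (symmetric group of order 6)

Compute the discriminant of x^3 + (3)*x^2 + (-3)*x + (-7): Δ = 756. Since Δ is not a rational square, the Galois group is not contained in A_3; it must be the full S_3 (irreducibility of the cubic rules out anything smaller).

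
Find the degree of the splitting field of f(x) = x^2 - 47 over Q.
[K:Q] = 2

The polynomial x^2 - 47 is irreducible over Q since 47 is not a perfect square. Its splitting field is Q(sqrt(47)), which has degree 2 over Q.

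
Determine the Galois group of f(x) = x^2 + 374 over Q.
Gal(K/Q) = Z/2Z (cyclic of order 2)

x^2 + 374 is irreducible over Q since -374 is not a rational square. The splitting field Q(sqrt(-374)) has degree 2 over Q, and its unique nontrivial automorphism is sqrt(-374) ↦ -sqrt(-374). Hence Gal(Q(sqrt(-374))/Q) = Z/2Z.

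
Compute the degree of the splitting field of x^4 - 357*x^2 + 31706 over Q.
[K:Q] = 4

f factors as (x^2 - 166)(x^2 - 191); the splitting field is K = Q(sqrt(166), sqrt(191)). Since 166, 191, and 31706 are all non-squares in Q, the three subfields Q(sqrt(166)), Q(sqrt(191)), Q(sqrt(31706)) are distinct degree-2 extensions, so [K:Q] = 4 (Klein four Galois group).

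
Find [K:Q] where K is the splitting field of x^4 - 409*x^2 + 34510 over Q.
[K:Q] = 4

f factors as (x^2 - 290)(x^2 - 119); the splitting field is K = Q(sqrt(290), sqrt(119)). Since 290, 119, and 34510 are all non-squares in Q, the three subfields Q(sqrt(290)), Q(sqrt(119)), Q(sqrt(34510)) are distinct degree-2 extensions, so [K:Q] = 4 (Klein four Galois group).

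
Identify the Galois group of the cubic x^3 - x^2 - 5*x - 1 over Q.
Gal(K/Q) = S_3 (symmetric group of order 6)

Compute the discriminant of x^3 + (-1)*x^2 + (-5)*x + (-1): Δ = 404. Since Δ is not a rational square, the Galois group is not contained in A_3; it must be the full S_3 (irreducibility of the cubic rules out anything smaller).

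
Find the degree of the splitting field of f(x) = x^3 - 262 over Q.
[K:Q] = 6

x^3 - 262 has one real root r = 262^(1/3) and two complex roots r*zeta_3, r*zeta_3^2 where zeta_3 = e^(2*pi*i/3). The splitting field is Q(r, zeta_3). [Q(r):Q] = 3 and [Q(zeta_3):Q] = 2 with gcd = 1, so [Q(r, zeta_3):Q] = 3 * 2 = 6.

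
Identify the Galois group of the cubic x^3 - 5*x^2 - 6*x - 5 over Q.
Gal(K/Q) = S_3 (symmetric group of order 6)

Compute the discriminant of x^3 + (-5)*x^2 + (-6)*x + (-5): Δ = -4111. Since Δ is not a rational square, the Galois group is not contained in A_3; it must be the full S_3 (irreducibility of the cubic rules out anything smaller).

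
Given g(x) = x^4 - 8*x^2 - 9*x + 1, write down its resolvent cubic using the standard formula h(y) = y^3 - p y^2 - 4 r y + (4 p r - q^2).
h(y) = y^3 + 8*y^2 - 4*y - 113

Identify coefficients: p = -8, q = -9, r = 1.
Plug into h(y) = y^3 - p y^2 - 4 r y + (4 p r - q^2):
  h(y) = y^3 - (-8) y^2 - 4*(1) y + (4*(-8)*(1) - (-9)^2)
       = y^3 + (8) y^2 + (-4) y + (-113).
Simplifying: h(y) = y^3 + 8*y^2 - 4*y - 113.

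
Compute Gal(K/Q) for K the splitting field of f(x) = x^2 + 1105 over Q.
Gal(K/Q) = Z/2Z (cyclic of order 2)

x^2 + 1105 is irreducible over Q since -1105 is not a rational square. The splitting field Q(sqrt(-1105)) has degree 2 over Q, and its unique nontrivial automorphism is sqrt(-1105) ↦ -sqrt(-1105). Hence Gal(Q(sqrt(-1105))/Q) = Z/2Z.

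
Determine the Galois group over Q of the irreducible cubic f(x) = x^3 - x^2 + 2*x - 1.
Gal(K/Q) = S_3 (symmetric group of order 6)

Compute the discriminant of x^3 + (-1)*x^2 + (2)*x + (-1): Δ = -23. Since Δ is not a rational square, the Galois group is not contained in A_3; it must be the full S_3 (irreducibility of the cubic rules out anything smaller).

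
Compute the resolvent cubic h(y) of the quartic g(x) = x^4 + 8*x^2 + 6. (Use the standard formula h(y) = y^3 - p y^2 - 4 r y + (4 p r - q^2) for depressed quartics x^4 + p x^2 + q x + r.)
h(y) = y^3 - 8*y^2 - 24*y + 192

Identify coefficients: p = 8, q = 0, r = 6.
Plug into h(y) = y^3 - p y^2 - 4 r y + (4 p r - q^2):
  h(y) = y^3 - (8) y^2 - 4*(6) y + (4*(8)*(6) - (0)^2)
       = y^3 + (-8) y^2 + (-24) y + (192).
Simplifying: h(y) = y^3 - 8*y^2 - 24*y + 192.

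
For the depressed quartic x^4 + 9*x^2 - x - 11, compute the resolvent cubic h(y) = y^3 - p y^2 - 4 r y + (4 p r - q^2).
h(y) = y^3 - 9*y^2 + 44*y - 397

Identify coefficients: p = 9, q = -1, r = -11.
Plug into h(y) = y^3 - p y^2 - 4 r y + (4 p r - q^2):
  h(y) = y^3 - (9) y^2 - 4*(-11) y + (4*(9)*(-11) - (-1)^2)
       = y^3 + (-9) y^2 + (44) y + (-397).
Simplifying: h(y) = y^3 - 9*y^2 + 44*y - 397.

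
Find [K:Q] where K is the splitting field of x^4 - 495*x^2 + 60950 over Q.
[K:Q] = 4

f factors as (x^2 - 230)(x^2 - 265); the splitting field is K = Q(sqrt(230), sqrt(265)). Since 230, 265, and 60950 are all non-squares in Q, the three subfields Q(sqrt(230)), Q(sqrt(265)), Q(sqrt(60950)) are distinct degree-2 extensions, so [K:Q] = 4 (Klein four Galois group).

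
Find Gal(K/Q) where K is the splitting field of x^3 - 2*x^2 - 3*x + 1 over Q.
Gal(K/Q) = S_3 (symmetric group of order 6)

Compute the discriminant of x^3 + (-2)*x^2 + (-3)*x + (1): Δ = 257. Since Δ is not a rational square, the Galois group is not contained in A_3; it must be the full S_3 (irreducibility of the cubic rules out anything smaller).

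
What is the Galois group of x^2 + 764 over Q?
Gal(K/Q) = Z/2Z (cyclic of order 2)

x^2 + 764 is irreducible over Q since -764 is not a rational square. The splitting field Q(sqrt(-764)) has degree 2 over Q, and its unique nontrivial automorphism is sqrt(-764) ↦ -sqrt(-764). Hence Gal(Q(sqrt(-764))/Q) = Z/2Z.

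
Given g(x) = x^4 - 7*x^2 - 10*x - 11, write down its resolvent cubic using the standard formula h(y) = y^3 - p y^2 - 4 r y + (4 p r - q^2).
h(y) = y^3 + 7*y^2 + 44*y + 208

Identify coefficients: p = -7, q = -10, r = -11.
Plug into h(y) = y^3 - p y^2 - 4 r y + (4 p r - q^2):
  h(y) = y^3 - (-7) y^2 - 4*(-11) y + (4*(-7)*(-11) - (-10)^2)
       = y^3 + (7) y^2 + (44) y + (208).
Simplifying: h(y) = y^3 + 7*y^2 + 44*y + 208.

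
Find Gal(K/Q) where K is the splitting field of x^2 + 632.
Gal(K/Q) = Z/2Z (cyclic of order 2)

x^2 + 632 is irreducible over Q since -632 is not a rational square. The splitting field Q(sqrt(-632)) has degree 2 over Q, and its unique nontrivial automorphism is sqrt(-632) ↦ -sqrt(-632). Hence Gal(Q(sqrt(-632))/Q) = Z/2Z.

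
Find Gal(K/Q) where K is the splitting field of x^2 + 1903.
Gal(K/Q) = Z/2Z (cyclic of order 2)

x^2 + 1903 is irreducible over Q since -1903 is not a rational square. The splitting field Q(sqrt(-1903)) has degree 2 over Q, and its unique nontrivial automorphism is sqrt(-1903) ↦ -sqrt(-1903). Hence Gal(Q(sqrt(-1903))/Q) = Z/2Z.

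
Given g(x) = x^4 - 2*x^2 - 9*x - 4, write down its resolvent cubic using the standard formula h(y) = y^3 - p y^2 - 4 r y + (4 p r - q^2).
h(y) = y^3 + 2*y^2 + 16*y - 49

Identify coefficients: p = -2, q = -9, r = -4.
Plug into h(y) = y^3 - p y^2 - 4 r y + (4 p r - q^2):
  h(y) = y^3 - (-2) y^2 - 4*(-4) y + (4*(-2)*(-4) - (-9)^2)
       = y^3 + (2) y^2 + (16) y + (-49).
Simplifying: h(y) = y^3 + 2*y^2 + 16*y - 49.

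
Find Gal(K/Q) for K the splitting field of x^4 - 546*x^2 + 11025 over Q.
Gal(K/Q) = Z/2Z (cyclic of order 2)

f factors as (x^2 - 21)(x^2 - 525), so the splitting field is K = Q(sqrt(21), sqrt(525)). The squarefree part of 21 is 21 and the squarefree part of 525 is also 21, so sqrt(21) and sqrt(525) are both rational multiples of sqrt(21). Hence Q(sqrt(21)) = Q(sqrt(525)) = Q(sqrt(21)), and the splitting field collapses to a single degree-2 extension with Galois group Z/2Z.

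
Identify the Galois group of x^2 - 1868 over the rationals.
Gal(K/Q) = Z/2Z (cyclic of order 2)

x^2 - 1868 is irreducible over Q since 1868 is not a rational square. The splitting field Q(sqrt(1868)) has degree 2 over Q, and its unique nontrivial automorphism is sqrt(1868) ↦ -sqrt(1868). Hence Gal(Q(sqrt(1868))/Q) = Z/2Z.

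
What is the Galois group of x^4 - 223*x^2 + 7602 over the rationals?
Gal(K/Q) = V_4 (Klein four-group, Z/2Z × Z/2Z)

f factors as (x^2 - 181)(x^2 - 42), so the splitting field is K = Q(sqrt(181), sqrt(42)). The elements 181, 42, 7602 are all non-squares in Q, so sqrt(181) and sqrt(42) generate independent quadratic extensions. Thus [K:Q] = 4 and Gal(K/Q) is generated by the two order-2 automorphisms sqrt(181) ↦ -sqrt(181) and sqrt(42) ↦ -sqrt(42), giving V_4.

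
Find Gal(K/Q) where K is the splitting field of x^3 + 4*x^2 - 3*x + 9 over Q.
Gal(K/Q) = S_3 (symmetric group of order 6)

Compute the discriminant of x^3 + (4)*x^2 + (-3)*x + (9): Δ = -6183. Since Δ is not a rational square, the Galois group is not contained in A_3; it must be the full S_3 (irreducibility of the cubic rules out anything smaller).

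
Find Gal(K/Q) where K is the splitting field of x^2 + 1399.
Gal(K/Q) = Z/2Z (cyclic of order 2)

x^2 + 1399 is irreducible over Q since -1399 is not a rational square. The splitting field Q(sqrt(-1399)) has degree 2 over Q, and its unique nontrivial automorphism is sqrt(-1399) ↦ -sqrt(-1399). Hence Gal(Q(sqrt(-1399))/Q) = Z/2Z.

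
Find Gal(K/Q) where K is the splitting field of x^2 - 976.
Gal(K/Q) = Z/2Z (cyclic of order 2)

x^2 - 976 is irreducible over Q since 976 is not a rational square. The splitting field Q(sqrt(976)) has degree 2 over Q, and its unique nontrivial automorphism is sqrt(976) ↦ -sqrt(976). Hence Gal(Q(sqrt(976))/Q) = Z/2Z.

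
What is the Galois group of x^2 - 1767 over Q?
Gal(K/Q) = Z/2Z (cyclic of order 2)

x^2 - 1767 is irreducible over Q since 1767 is not a rational square. The splitting field Q(sqrt(1767)) has degree 2 over Q, and its unique nontrivial automorphism is sqrt(1767) ↦ -sqrt(1767). Hence Gal(Q(sqrt(1767))/Q) = Z/2Z.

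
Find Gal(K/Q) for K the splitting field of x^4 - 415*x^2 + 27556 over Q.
Gal(K/Q) = Z/2Z (cyclic of order 2)

f factors as (x^2 - 332)(x^2 - 83), so the splitting field is K = Q(sqrt(332), sqrt(83)). The squarefree part of 332 is 83 and the squarefree part of 83 is also 83, so sqrt(332) and sqrt(83) are both rational multiples of sqrt(83). Hence Q(sqrt(332)) = Q(sqrt(83)) = Q(sqrt(83)), and the splitting field collapses to a single degree-2 extension with Galois group Z/2Z.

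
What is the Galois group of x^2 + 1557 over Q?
Gal(K/Q) = Z/2Z (cyclic of order 2)

x^2 + 1557 is irreducible over Q since -1557 is not a rational square. The splitting field Q(sqrt(-1557)) has degree 2 over Q, and its unique nontrivial automorphism is sqrt(-1557) ↦ -sqrt(-1557). Hence Gal(Q(sqrt(-1557))/Q) = Z/2Z.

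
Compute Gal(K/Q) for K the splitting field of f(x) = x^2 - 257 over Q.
Gal(K/Q) = Z/2Z (cyclic of order 2)

x^2 - 257 is irreducible over Q since 257 is not a rational square. The splitting field Q(sqrt(257)) has degree 2 over Q, and its unique nontrivial automorphism is sqrt(257) ↦ -sqrt(257). Hence Gal(Q(sqrt(257))/Q) = Z/2Z.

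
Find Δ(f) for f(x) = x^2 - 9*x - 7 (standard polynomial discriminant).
Δ = 109

For a quadratic a x^2 + b x + c the discriminant is Δ = b^2 - 4ac = (-9)^2 - 4*(1)*(-7) = 81 - (-28) = 109.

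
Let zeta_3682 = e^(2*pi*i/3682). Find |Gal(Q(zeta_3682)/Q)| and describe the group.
|Gal(Q(zeta_3682)/Q)| = phi(3682) = 1572; group ≅ (Z/3682Z)^* ≅ Z/6Z × Z/262Z

The n-th cyclotomic polynomial Φ_3682(x) is the minimal polynomial of zeta_3682 over Q and has degree phi(3682) = 1572. So Q(zeta_3682) is a degree-1572 Galois extension with Galois group (Z/3682Z)^*. By CRT, (Z/3682Z)^* ≅ (Z/2Z)^* × (Z/7Z)^* × (Z/263Z)^*. Each prime-power unit group is (Z/2Z)^* ≅ trivial group (order 1); (Z/7Z)^* ≅ Z/6Z; (Z/263Z)^* ≅ Z/262Z. Hence Gal(Q(zeta_3682)/Q) ≅ Z/6Z × Z/262Z.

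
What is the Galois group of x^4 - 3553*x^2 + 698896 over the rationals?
Gal(K/Q) = Z/2Z (cyclic of order 2)

f factors as (x^2 - 3344)(x^2 - 209), so the splitting field is K = Q(sqrt(3344), sqrt(209)). The squarefree part of 3344 is 209 and the squarefree part of 209 is also 209, so sqrt(3344) and sqrt(209) are both rational multiples of sqrt(209). Hence Q(sqrt(3344)) = Q(sqrt(209)) = Q(sqrt(209)), and the splitting field collapses to a single degree-2 extension with Galois group Z/2Z.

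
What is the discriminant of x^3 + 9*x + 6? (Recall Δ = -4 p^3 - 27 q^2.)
Δ = -3888

For a depressed cubic x^3 + p x + q the discriminant is Δ = -4 p^3 - 27 q^2 = -4*(9)^3 - 27*(6)^2 = -2916 - 972 = -3888.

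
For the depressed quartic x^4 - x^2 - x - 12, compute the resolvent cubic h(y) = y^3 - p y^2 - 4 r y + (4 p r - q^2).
h(y) = y^3 + y^2 + 48*y + 47

Identify coefficients: p = -1, q = -1, r = -12.
Plug into h(y) = y^3 - p y^2 - 4 r y + (4 p r - q^2):
  h(y) = y^3 - (-1) y^2 - 4*(-12) y + (4*(-1)*(-12) - (-1)^2)
       = y^3 + (1) y^2 + (48) y + (47).
Simplifying: h(y) = y^3 + y^2 + 48*y + 47.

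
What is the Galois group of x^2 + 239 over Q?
Gal(K/Q) = Z/2Z (cyclic of order 2)

x^2 + 239 is irreducible over Q since -239 is not a rational square. The splitting field Q(sqrt(-239)) has degree 2 over Q, and its unique nontrivial automorphism is sqrt(-239) ↦ -sqrt(-239). Hence Gal(Q(sqrt(-239))/Q) = Z/2Z.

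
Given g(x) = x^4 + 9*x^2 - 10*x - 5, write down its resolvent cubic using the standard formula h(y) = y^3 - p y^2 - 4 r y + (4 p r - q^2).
h(y) = y^3 - 9*y^2 + 20*y - 280

Identify coefficients: p = 9, q = -10, r = -5.
Plug into h(y) = y^3 - p y^2 - 4 r y + (4 p r - q^2):
  h(y) = y^3 - (9) y^2 - 4*(-5) y + (4*(9)*(-5) - (-10)^2)
       = y^3 + (-9) y^2 + (20) y + (-280).
Simplifying: h(y) = y^3 - 9*y^2 + 20*y - 280.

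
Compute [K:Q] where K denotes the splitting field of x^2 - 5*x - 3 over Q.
[K:Q] = 2

The discriminant of x^2 + (-5)*x + (-3) is b^2 - 4c = 25 - (-12) = 37. Since 37 is not a perfect square in Q, the polynomial is irreducible over Q. Its two roots generate a degree-2 extension, so [K:Q] = 2.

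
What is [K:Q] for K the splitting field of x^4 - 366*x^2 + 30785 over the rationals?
[K:Q] = 4

f factors as (x^2 - 235)(x^2 - 131); the splitting field is K = Q(sqrt(235), sqrt(131)). Since 235, 131, and 30785 are all non-squares in Q, the three subfields Q(sqrt(235)), Q(sqrt(131)), Q(sqrt(30785)) are distinct degree-2 extensions, so [K:Q] = 4 (Klein four Galois group).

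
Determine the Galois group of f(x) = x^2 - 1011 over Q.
Gal(K/Q) = Z/2Z (cyclic of order 2)

x^2 - 1011 is irreducible over Q since 1011 is not a rational square. The splitting field Q(sqrt(1011)) has degree 2 over Q, and its unique nontrivial automorphism is sqrt(1011) ↦ -sqrt(1011). Hence Gal(Q(sqrt(1011))/Q) = Z/2Z.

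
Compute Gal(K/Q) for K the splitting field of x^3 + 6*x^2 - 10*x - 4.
Gal(K/Q) = S_3 (symmetric group of order 6)

Compute the discriminant of x^3 + (6)*x^2 + (-10)*x + (-4): Δ = 14944. Since Δ is not a rational square, the Galois group is not contained in A_3; it must be the full S_3 (irreducibility of the cubic rules out anything smaller).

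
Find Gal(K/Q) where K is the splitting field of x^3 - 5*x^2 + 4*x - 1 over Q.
Gal(K/Q) = S_3 (symmetric group of order 6)

Compute the discriminant of x^3 + (-5)*x^2 + (4)*x + (-1): Δ = -23. Since Δ is not a rational square, the Galois group is not contained in A_3; it must be the full S_3 (irreducibility of the cubic rules out anything smaller).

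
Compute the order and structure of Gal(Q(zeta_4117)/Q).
|Gal(Q(zeta_4117)/Q)| = phi(4117) = 3916; group ≅ (Z/4117Z)^* ≅ Z/22Z × Z/178Z

The n-th cyclotomic polynomial Φ_4117(x) is the minimal polynomial of zeta_4117 over Q and has degree phi(4117) = 3916. So Q(zeta_4117) is a degree-3916 Galois extension with Galois group (Z/4117Z)^*. By CRT, (Z/4117Z)^* ≅ (Z/23Z)^* × (Z/179Z)^*. Each prime-power unit group is (Z/23Z)^* ≅ Z/22Z; (Z/179Z)^* ≅ Z/178Z. Hence Gal(Q(zeta_4117)/Q) ≅ Z/22Z × Z/178Z.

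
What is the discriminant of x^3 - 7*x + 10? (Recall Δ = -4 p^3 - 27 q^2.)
Δ = -1328

For a depressed cubic x^3 + p x + q the discriminant is Δ = -4 p^3 - 27 q^2 = -4*(-7)^3 - 27*(10)^2 = 1372 - 2700 = -1328.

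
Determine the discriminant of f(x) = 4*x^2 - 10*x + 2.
Δ = 68

For a quadratic a x^2 + b x + c the discriminant is Δ = b^2 - 4ac = (-10)^2 - 4*(4)*(2) = 100 - (32) = 68.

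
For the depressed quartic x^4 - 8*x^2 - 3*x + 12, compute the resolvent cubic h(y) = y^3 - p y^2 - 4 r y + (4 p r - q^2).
h(y) = y^3 + 8*y^2 - 48*y - 393

Identify coefficients: p = -8, q = -3, r = 12.
Plug into h(y) = y^3 - p y^2 - 4 r y + (4 p r - q^2):
  h(y) = y^3 - (-8) y^2 - 4*(12) y + (4*(-8)*(12) - (-3)^2)
       = y^3 + (8) y^2 + (-48) y + (-393).
Simplifying: h(y) = y^3 + 8*y^2 - 48*y - 393.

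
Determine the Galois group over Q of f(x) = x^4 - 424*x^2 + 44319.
Gal(K/Q) = V_4 (Klein four-group, Z/2Z × Z/2Z)

f factors as (x^2 - 187)(x^2 - 237), so the splitting field is K = Q(sqrt(187), sqrt(237)). The elements 187, 237, 44319 are all non-squares in Q, so sqrt(187) and sqrt(237) generate independent quadratic extensions. Thus [K:Q] = 4 and Gal(K/Q) is generated by the two order-2 automorphisms sqrt(187) ↦ -sqrt(187) and sqrt(237) ↦ -sqrt(237), giving V_4.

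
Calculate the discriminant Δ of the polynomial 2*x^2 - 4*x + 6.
Δ = -32

For a quadratic a x^2 + b x + c the discriminant is Δ = b^2 - 4ac = (-4)^2 - 4*(2)*(6) = 16 - (48) = -32.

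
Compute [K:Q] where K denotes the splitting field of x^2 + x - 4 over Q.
[K:Q] = 2

The discriminant of x^2 + (1)*x + (-4) is b^2 - 4c = 1 - (-16) = 17. Since 17 is not a perfect square in Q, the polynomial is irreducible over Q. Its two roots generate a degree-2 extension, so [K:Q] = 2.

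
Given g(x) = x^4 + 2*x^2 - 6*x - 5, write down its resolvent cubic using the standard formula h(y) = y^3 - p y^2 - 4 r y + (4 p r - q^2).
h(y) = y^3 - 2*y^2 + 20*y - 76

Identify coefficients: p = 2, q = -6, r = -5.
Plug into h(y) = y^3 - p y^2 - 4 r y + (4 p r - q^2):
  h(y) = y^3 - (2) y^2 - 4*(-5) y + (4*(2)*(-5) - (-6)^2)
       = y^3 + (-2) y^2 + (20) y + (-76).
Simplifying: h(y) = y^3 - 2*y^2 + 20*y - 76.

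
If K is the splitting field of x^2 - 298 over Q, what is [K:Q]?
[K:Q] = 2

The polynomial x^2 - 298 is irreducible over Q since 298 is not a perfect square. Its splitting field is Q(sqrt(298)), which has degree 2 over Q.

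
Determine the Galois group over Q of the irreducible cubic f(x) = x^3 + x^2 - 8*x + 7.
Gal(K/Q) = S_3 (symmetric group of order 6)

Compute the discriminant of x^3 + (1)*x^2 + (-8)*x + (7): Δ = -247. Since Δ is not a rational square, the Galois group is not contained in A_3; it must be the full S_3 (irreducibility of the cubic rules out anything smaller).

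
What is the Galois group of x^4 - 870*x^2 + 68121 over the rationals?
Gal(K/Q) = Z/2Z (cyclic of order 2)

f factors as (x^2 - 87)(x^2 - 783), so the splitting field is K = Q(sqrt(87), sqrt(783)). The squarefree part of 87 is 87 and the squarefree part of 783 is also 87, so sqrt(87) and sqrt(783) are both rational multiples of sqrt(87). Hence Q(sqrt(87)) = Q(sqrt(783)) = Q(sqrt(87)), and the splitting field collapses to a single degree-2 extension with Galois group Z/2Z.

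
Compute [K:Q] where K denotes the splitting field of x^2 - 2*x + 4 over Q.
[K:Q] = 2

The discriminant of x^2 + (-2)*x + (4) is b^2 - 4c = 4 - (16) = -12. Since -12 is not a perfect square in Q, the polynomial is irreducible over Q. Its two roots generate a degree-2 extension, so [K:Q] = 2.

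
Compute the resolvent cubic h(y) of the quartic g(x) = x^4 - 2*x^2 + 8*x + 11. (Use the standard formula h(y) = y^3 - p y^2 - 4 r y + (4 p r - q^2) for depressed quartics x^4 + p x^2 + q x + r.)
h(y) = y^3 + 2*y^2 - 44*y - 152

Identify coefficients: p = -2, q = 8, r = 11.
Plug into h(y) = y^3 - p y^2 - 4 r y + (4 p r - q^2):
  h(y) = y^3 - (-2) y^2 - 4*(11) y + (4*(-2)*(11) - (8)^2)
       = y^3 + (2) y^2 + (-44) y + (-152).
Simplifying: h(y) = y^3 + 2*y^2 - 44*y - 152.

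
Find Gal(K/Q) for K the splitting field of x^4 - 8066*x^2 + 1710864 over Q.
Gal(K/Q) = Z/2Z (cyclic of order 2)

f factors as (x^2 - 218)(x^2 - 7848), so the splitting field is K = Q(sqrt(218), sqrt(7848)). The squarefree part of 218 is 218 and the squarefree part of 7848 is also 218, so sqrt(218) and sqrt(7848) are both rational multiples of sqrt(218). Hence Q(sqrt(218)) = Q(sqrt(7848)) = Q(sqrt(218)), and the splitting field collapses to a single degree-2 extension with Galois group Z/2Z.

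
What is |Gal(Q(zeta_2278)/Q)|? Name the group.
|Gal(Q(zeta_2278)/Q)| = phi(2278) = 1056; group ≅ (Z/2278Z)^* ≅ Z/16Z × Z/66Z

The n-th cyclotomic polynomial Φ_2278(x) is the minimal polynomial of zeta_2278 over Q and has degree phi(2278) = 1056. So Q(zeta_2278) is a degree-1056 Galois extension with Galois group (Z/2278Z)^*. By CRT, (Z/2278Z)^* ≅ (Z/2Z)^* × (Z/17Z)^* × (Z/67Z)^*. Each prime-power unit group is (Z/2Z)^* ≅ trivial group (order 1); (Z/17Z)^* ≅ Z/16Z; (Z/67Z)^* ≅ Z/66Z. Hence Gal(Q(zeta_2278)/Q) ≅ Z/16Z × Z/66Z.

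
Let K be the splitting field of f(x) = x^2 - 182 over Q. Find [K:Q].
[K:Q] = 2

The polynomial x^2 - 182 is irreducible over Q since 182 is not a perfect square. Its splitting field is Q(sqrt(182)), which has degree 2 over Q.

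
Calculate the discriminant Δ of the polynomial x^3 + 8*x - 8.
Δ = -3776

For a depressed cubic x^3 + p x + q the discriminant is Δ = -4 p^3 - 27 q^2 = -4*(8)^3 - 27*(-8)^2 = -2048 - 1728 = -3776.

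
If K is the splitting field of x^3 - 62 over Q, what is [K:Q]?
[K:Q] = 6

x^3 - 62 has one real root r = 62^(1/3) and two complex roots r*zeta_3, r*zeta_3^2 where zeta_3 = e^(2*pi*i/3). The splitting field is Q(r, zeta_3). [Q(r):Q] = 3 and [Q(zeta_3):Q] = 2 with gcd = 1, so [Q(r, zeta_3):Q] = 3 * 2 = 6.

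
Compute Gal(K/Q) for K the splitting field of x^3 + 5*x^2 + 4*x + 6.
Gal(K/Q) = S_3 (symmetric group of order 6)

Compute the discriminant of x^3 + (5)*x^2 + (4)*x + (6): Δ = -1668. Since Δ is not a rational square, the Galois group is not contained in A_3; it must be the full S_3 (irreducibility of the cubic rules out anything smaller).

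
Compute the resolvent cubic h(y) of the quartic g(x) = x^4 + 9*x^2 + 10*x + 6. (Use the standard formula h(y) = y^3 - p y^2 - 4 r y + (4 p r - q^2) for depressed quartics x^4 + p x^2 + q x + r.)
h(y) = y^3 - 9*y^2 - 24*y + 116

Identify coefficients: p = 9, q = 10, r = 6.
Plug into h(y) = y^3 - p y^2 - 4 r y + (4 p r - q^2):
  h(y) = y^3 - (9) y^2 - 4*(6) y + (4*(9)*(6) - (10)^2)
       = y^3 + (-9) y^2 + (-24) y + (116).
Simplifying: h(y) = y^3 - 9*y^2 - 24*y + 116.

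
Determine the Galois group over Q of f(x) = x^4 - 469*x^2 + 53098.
Gal(K/Q) = V_4 (Klein four-group, Z/2Z × Z/2Z)

f factors as (x^2 - 191)(x^2 - 278), so the splitting field is K = Q(sqrt(191), sqrt(278)). The elements 191, 278, 53098 are all non-squares in Q, so sqrt(191) and sqrt(278) generate independent quadratic extensions. Thus [K:Q] = 4 and Gal(K/Q) is generated by the two order-2 automorphisms sqrt(191) ↦ -sqrt(191) and sqrt(278) ↦ -sqrt(278), giving V_4.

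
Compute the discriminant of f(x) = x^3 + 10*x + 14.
Δ = -9292

For a depressed cubic x^3 + p x + q the discriminant is Δ = -4 p^3 - 27 q^2 = -4*(10)^3 - 27*(14)^2 = -4000 - 5292 = -9292.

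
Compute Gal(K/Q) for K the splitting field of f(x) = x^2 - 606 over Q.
Gal(K/Q) = Z/2Z (cyclic of order 2)

x^2 - 606 is irreducible over Q since 606 is not a rational square. The splitting field Q(sqrt(606)) has degree 2 over Q, and its unique nontrivial automorphism is sqrt(606) ↦ -sqrt(606). Hence Gal(Q(sqrt(606))/Q) = Z/2Z.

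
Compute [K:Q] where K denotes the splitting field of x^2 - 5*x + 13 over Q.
[K:Q] = 2

The discriminant of x^2 + (-5)*x + (13) is b^2 - 4c = 25 - (52) = -27. Since -27 is not a perfect square in Q, the polynomial is irreducible over Q. Its two roots generate a degree-2 extension, so [K:Q] = 2.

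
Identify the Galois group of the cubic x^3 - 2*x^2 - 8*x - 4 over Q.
Gal(K/Q) = S_3 (symmetric group of order 6)

Compute the discriminant of x^3 + (-2)*x^2 + (-8)*x + (-4): Δ = 592. Since Δ is not a rational square, the Galois group is not contained in A_3; it must be the full S_3 (irreducibility of the cubic rules out anything smaller).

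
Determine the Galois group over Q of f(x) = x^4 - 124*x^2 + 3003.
Gal(K/Q) = V_4 (Klein four-group, Z/2Z × Z/2Z)

f factors as (x^2 - 33)(x^2 - 91), so the splitting field is K = Q(sqrt(33), sqrt(91)). The elements 33, 91, 3003 are all non-squares in Q, so sqrt(33) and sqrt(91) generate independent quadratic extensions. Thus [K:Q] = 4 and Gal(K/Q) is generated by the two order-2 automorphisms sqrt(33) ↦ -sqrt(33) and sqrt(91) ↦ -sqrt(91), giving V_4.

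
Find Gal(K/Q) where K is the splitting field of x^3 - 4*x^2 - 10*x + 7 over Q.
Gal(K/Q) = S_3 (symmetric group of order 6)

Compute the discriminant of x^3 + (-4)*x^2 + (-10)*x + (7): Δ = 11109. Since Δ is not a rational square, the Galois group is not contained in A_3; it must be the full S_3 (irreducibility of the cubic rules out anything smaller).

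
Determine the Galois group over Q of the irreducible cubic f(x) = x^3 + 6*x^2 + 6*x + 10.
Gal(K/Q) = S_3 (symmetric group of order 6)

Compute the discriminant of x^3 + (6)*x^2 + (6)*x + (10): Δ = -4428. Since Δ is not a rational square, the Galois group is not contained in A_3; it must be the full S_3 (irreducibility of the cubic rules out anything smaller).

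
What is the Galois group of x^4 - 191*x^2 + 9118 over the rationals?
Gal(K/Q) = V_4 (Klein four-group, Z/2Z × Z/2Z)

f factors as (x^2 - 97)(x^2 - 94), so the splitting field is K = Q(sqrt(97), sqrt(94)). The elements 97, 94, 9118 are all non-squares in Q, so sqrt(97) and sqrt(94) generate independent quadratic extensions. Thus [K:Q] = 4 and Gal(K/Q) is generated by the two order-2 automorphisms sqrt(97) ↦ -sqrt(97) and sqrt(94) ↦ -sqrt(94), giving V_4.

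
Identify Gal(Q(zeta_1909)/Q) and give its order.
|Gal(Q(zeta_1909)/Q)| = phi(1909) = 1804; group ≅ (Z/1909Z)^* ≅ Z/22Z × Z/82Z

The n-th cyclotomic polynomial Φ_1909(x) is the minimal polynomial of zeta_1909 over Q and has degree phi(1909) = 1804. So Q(zeta_1909) is a degree-1804 Galois extension with Galois group (Z/1909Z)^*. By CRT, (Z/1909Z)^* ≅ (Z/23Z)^* × (Z/83Z)^*. Each prime-power unit group is (Z/23Z)^* ≅ Z/22Z; (Z/83Z)^* ≅ Z/82Z. Hence Gal(Q(zeta_1909)/Q) ≅ Z/22Z × Z/82Z.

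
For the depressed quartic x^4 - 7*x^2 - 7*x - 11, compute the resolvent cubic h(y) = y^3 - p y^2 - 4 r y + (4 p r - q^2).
h(y) = y^3 + 7*y^2 + 44*y + 259

Identify coefficients: p = -7, q = -7, r = -11.
Plug into h(y) = y^3 - p y^2 - 4 r y + (4 p r - q^2):
  h(y) = y^3 - (-7) y^2 - 4*(-11) y + (4*(-7)*(-11) - (-7)^2)
       = y^3 + (7) y^2 + (44) y + (259).
Simplifying: h(y) = y^3 + 7*y^2 + 44*y + 259.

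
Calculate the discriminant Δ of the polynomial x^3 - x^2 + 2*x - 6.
Δ = -808

For x^3 + a x^2 + b x + c the discriminant is Δ = 18 a b c - 4 a^3 c + a^2 b^2 - 4 b^3 - 27 c^2.
Plug a = -1, b = 2, c = -6:
  18*(-1)*(2)*(-6) - 4*(-1)^3*(-6) + (-1)^2*(2)^2 - 4*(2)^3 - 27*(-6)^2
  = 216 + (-24) + 4 + (-32) + (-972)
  = -808.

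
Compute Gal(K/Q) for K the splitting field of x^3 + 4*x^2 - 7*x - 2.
Gal(K/Q) = S_3 (symmetric group of order 6)

Compute the discriminant of x^3 + (4)*x^2 + (-7)*x + (-2): Δ = 3568. Since Δ is not a rational square, the Galois group is not contained in A_3; it must be the full S_3 (irreducibility of the cubic rules out anything smaller).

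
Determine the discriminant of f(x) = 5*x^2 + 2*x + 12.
Δ = -236

For a quadratic a x^2 + b x + c the discriminant is Δ = b^2 - 4ac = (2)^2 - 4*(5)*(12) = 4 - (240) = -236.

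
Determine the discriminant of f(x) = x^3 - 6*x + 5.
Δ = 189

For x^3 + a x^2 + b x + c the discriminant is Δ = 18 a b c - 4 a^3 c + a^2 b^2 - 4 b^3 - 27 c^2.
Plug a = 0, b = -6, c = 5:
  18*(0)*(-6)*(5) - 4*(0)^3*(5) + (0)^2*(-6)^2 - 4*(-6)^3 - 27*(5)^2
  = 0 + (0) + 0 + (864) + (-675)
  = 189.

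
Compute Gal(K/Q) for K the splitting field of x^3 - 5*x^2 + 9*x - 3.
Gal(K/Q) = S_3 (symmetric group of order 6)

Compute the discriminant of x^3 + (-5)*x^2 + (9)*x + (-3): Δ = -204. Since Δ is not a rational square, the Galois group is not contained in A_3; it must be the full S_3 (irreducibility of the cubic rules out anything smaller).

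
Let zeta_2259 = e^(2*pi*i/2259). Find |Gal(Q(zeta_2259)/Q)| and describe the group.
|Gal(Q(zeta_2259)/Q)| = phi(2259) = 1500; group ≅ (Z/2259Z)^* ≅ Z/6Z × Z/250Z

The n-th cyclotomic polynomial Φ_2259(x) is the minimal polynomial of zeta_2259 over Q and has degree phi(2259) = 1500. So Q(zeta_2259) is a degree-1500 Galois extension with Galois group (Z/2259Z)^*. By CRT, (Z/2259Z)^* ≅ (Z/9Z)^* × (Z/251Z)^*. Each prime-power unit group is (Z/9Z)^* ≅ Z/6Z; (Z/251Z)^* ≅ Z/250Z. Hence Gal(Q(zeta_2259)/Q) ≅ Z/6Z × Z/250Z.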